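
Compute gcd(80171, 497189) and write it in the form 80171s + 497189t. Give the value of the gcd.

7

Repeated division:
497189 = 6·80171 + 16163
80171 = 4·16163 + 15519
16163 = 1·15519 + 644
15519 = 24·644 + 63
644 = 10·63 + 14
63 = 4·14 + 7
14 = 2·7 + 0
gcd(80171, 497189) = 7.
Working backward:
7 = 63 − 4·14
7 = −4·644 + 41·63
7 = 41·15519 − 988·644
7 = −988·16163 + 1029·15519
7 = 1029·80171 − 5104·16163
7 = −5104·497189 + 31653·80171
So 7 = (-5104)·497189 + (31653)·80171.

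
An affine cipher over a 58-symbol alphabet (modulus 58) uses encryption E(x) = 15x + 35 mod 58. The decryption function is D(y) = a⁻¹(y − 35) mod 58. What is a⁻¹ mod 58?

Run Euclid on (58, 15):
58 = 3×15 + 13
15 = 1×13 + 2
13 = 6×2 + 1
2 = 2×1 + 0
gcd = 1, so the inverse exists. Back-substitute:
1 = 13 − 6·2
1 = −6·15 + 7·13
1 = 7·58 − 27·15
So 15·(-27) ≡ 1 (mod 58), and -27 ≡ 31 (mod 58).

31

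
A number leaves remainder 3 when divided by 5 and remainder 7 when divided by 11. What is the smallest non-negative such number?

18

Write x = 3 + 5·k. Then 5·k ≡ 7 − 3 ≡ 4 (mod 11).
Need 5⁻¹ mod 11. Extended Euclid on (11, 5):
11 = 2*5 + 1
5 = 5*1 + 0
Back-substitute:
1 = 11 − 2·5
5⁻¹ ≡ 9 (mod 11), so k ≡ 9·4 ≡ 3 (mod 11).
x = 3 + 5·3 = 18.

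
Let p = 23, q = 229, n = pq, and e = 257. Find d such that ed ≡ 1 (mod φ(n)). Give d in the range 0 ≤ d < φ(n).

2225

φ(n) = (p−1)(q−1) = 22·228 = 5016.
Need d with 257·d ≡ 1 (mod 5016). Apply the extended Euclidean algorithm:
5016 = 19*257 + 133
257 = 1*133 + 124
133 = 1*124 + 9
124 = 13*9 + 7
9 = 1*7 + 2
7 = 3*2 + 1
2 = 2*1 + 0
Back-substitute:
1 = 7 − 3·2
1 = −3·9 + 4·7
1 = 4·124 − 55·9
1 = −55·133 + 59·124
1 = 59·257 − 114·133
1 = −114·5016 + 2225·257
So 257·2225 ≡ 1 (mod 5016), hence d = 2225.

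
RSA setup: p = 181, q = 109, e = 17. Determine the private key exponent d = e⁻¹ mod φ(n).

φ(n) = (p−1)(q−1) = 180·108 = 19440.
Need d with 17·d ≡ 1 (mod 19440). Apply the extended Euclidean algorithm:
19440 = 1143*17 + 9
17 = 1*9 + 8
9 = 1*8 + 1
8 = 8*1 + 0
Back-substitute:
1 = 9 − 8
1 = −17 + 2·9
1 = 2·19440 − 2287·17
So 17·(-2287) ≡ 1 (mod 19440), hence d ≡ -2287 ≡ 17153 (mod 19440).

17153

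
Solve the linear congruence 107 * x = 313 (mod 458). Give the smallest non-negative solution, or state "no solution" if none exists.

First find gcd(107, 458):
458 = 4·107 + 30
107 = 3·30 + 17
30 = 1·17 + 13
17 = 1·13 + 4
13 = 3·4 + 1
4 = 4·1 + 0
gcd = 1, so a unique solution mod 458 exists.
Back-substitute for the Bézout coefficients:
1 = 13 − 3·4
1 = −3·17 + 4·13
1 = 4·30 − 7·17
1 = −7·107 + 25·30
1 = 25·458 − 107·107
So 107·(-107) ≡ 1 (mod 458), giving 107⁻¹ ≡ 351.
x ≡ 107⁻¹·313 ≡ 351·313 ≡ 401 (mod 458).

401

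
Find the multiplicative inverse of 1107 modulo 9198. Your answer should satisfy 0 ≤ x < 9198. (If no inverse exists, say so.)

Euclidean algorithm on 9198, 1107:
9198 = 8*1107 + 342
1107 = 3*342 + 81
342 = 4*81 + 18
81 = 4*18 + 9
18 = 2*9 + 0
The gcd is 9, not 1, hence no inverse exists.

no inverse exists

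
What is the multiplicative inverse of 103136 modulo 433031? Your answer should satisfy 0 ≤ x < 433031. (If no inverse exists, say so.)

194586

Apply the Euclidean algorithm to 433031 and 103136:
433031 = 4×103136 + 20487
103136 = 5×20487 + 701
20487 = 29×701 + 158
701 = 4×158 + 69
158 = 2×69 + 20
69 = 3×20 + 9
20 = 2×9 + 2
9 = 4×2 + 1
2 = 2×1 + 0
Since gcd(103136, 433031) = 1, back-substitute to write 1 as a combination:
1 = 9 − 4·2
1 = −4·20 + 9·9
1 = 9·69 − 31·20
1 = −31·158 + 71·69
1 = 71·701 − 315·158
1 = −315·20487 + 9206·701
1 = 9206·103136 − 46345·20487
1 = −46345·433031 + 194586·103136
So 103136·194586 ≡ 1 (mod 433031).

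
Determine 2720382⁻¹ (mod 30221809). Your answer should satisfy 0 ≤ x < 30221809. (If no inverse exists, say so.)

Apply the Euclidean algorithm to 30221809 and 2720382:
30221809 = 11*2720382 + 297607
2720382 = 9*297607 + 41919
297607 = 7*41919 + 4174
41919 = 10*4174 + 179
4174 = 23*179 + 57
179 = 3*57 + 8
57 = 7*8 + 1
8 = 8*1 + 0
Since gcd(2720382, 30221809) = 1, back-substitute to write 1 as a combination:
1 = 57 − 7·8
1 = −7·179 + 22·57
1 = 22·4174 − 513·179
1 = −513·41919 + 5152·4174
1 = 5152·297607 − 36577·41919
1 = −36577·2720382 + 334345·297607
1 = 334345·30221809 − 3714372·2720382
Thus 2720382·(-3714372) ≡ 1 (mod 30221809); reducing, -3714372 mod 30221809 = 26507437.

26507437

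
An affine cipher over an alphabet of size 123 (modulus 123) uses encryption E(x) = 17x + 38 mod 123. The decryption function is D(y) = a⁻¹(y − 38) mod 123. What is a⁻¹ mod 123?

Apply the Euclidean algorithm to 123 and 17:
123 = 7·17 + 4
17 = 4·4 + 1
4 = 4·1 + 0
Since gcd(17, 123) = 1, back-substitute to write 1 as a combination:
1 = 17 − 4·4
1 = −4·123 + 29·17
So 17·29 ≡ 1 (mod 123).

29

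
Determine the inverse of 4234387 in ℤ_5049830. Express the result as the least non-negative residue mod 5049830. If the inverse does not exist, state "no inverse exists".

Apply the Euclidean algorithm to 5049830 and 4234387:
5049830 = 1·4234387 + 815443
4234387 = 5·815443 + 157172
815443 = 5·157172 + 29583
157172 = 5·29583 + 9257
29583 = 3·9257 + 1812
9257 = 5·1812 + 197
1812 = 9·197 + 39
197 = 5·39 + 2
39 = 19·2 + 1
2 = 2·1 + 0
The gcd is 1. Working backward:
1 = 39 − 19·2
1 = −19·197 + 96·39
1 = 96·1812 − 883·197
1 = −883·9257 + 4511·1812
1 = 4511·29583 − 14416·9257
1 = −14416·157172 + 76591·29583
1 = 76591·815443 − 397371·157172
1 = −397371·4234387 + 2063446·815443
1 = 2063446·5049830 − 2460817·4234387
So 4234387·(-2460817) ≡ 1 (mod 5049830), and -2460817 ≡ 2589013 (mod 5049830).

2589013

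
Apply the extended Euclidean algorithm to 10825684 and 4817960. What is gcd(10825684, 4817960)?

4

Apply Euclid's algorithm to 10825684 and 4817960:
10825684 = 2·4817960 + 1189764
4817960 = 4·1189764 + 58904
1189764 = 20·58904 + 11684
58904 = 5·11684 + 484
11684 = 24·484 + 68
484 = 7·68 + 8
68 = 8·8 + 4
8 = 2·4 + 0
gcd(10825684, 4817960) = 4.
Express as a combination:
4 = 68 − 8·8
4 = −8·484 + 57·68
4 = 57·11684 − 1376·484
4 = −1376·58904 + 6937·11684
4 = 6937·1189764 − 140116·58904
4 = −140116·4817960 + 567401·1189764
4 = 567401·10825684 − 1274918·4817960
So 4 = (567401)·10825684 + (-1274918)·4817960.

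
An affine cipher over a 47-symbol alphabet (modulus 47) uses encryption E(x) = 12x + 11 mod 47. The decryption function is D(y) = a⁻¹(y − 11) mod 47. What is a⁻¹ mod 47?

Extended Euclidean algorithm:
47 = 3·12 + 11
12 = 1·11 + 1
11 = 11·1 + 0
Since gcd(12, 47) = 1, back-substitute to write 1 as a combination:
1 = 12 − 11
1 = −47 + 4·12
So 12·4 ≡ 1 (mod 47).

4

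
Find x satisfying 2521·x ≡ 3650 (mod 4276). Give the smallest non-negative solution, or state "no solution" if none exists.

1874

First find gcd(2521, 4276):
4276 = 1*2521 + 1755
2521 = 1*1755 + 766
1755 = 2*766 + 223
766 = 3*223 + 97
223 = 2*97 + 29
97 = 3*29 + 10
29 = 2*10 + 9
10 = 1*9 + 1
9 = 9*1 + 0
gcd = 1, so a unique solution mod 4276 exists.
Back-substitute for the Bézout coefficients:
1 = 10 − 9
1 = −29 + 3·10
1 = 3·97 − 10·29
1 = −10·223 + 23·97
1 = 23·766 − 79·223
1 = −79·1755 + 181·766
1 = 181·2521 − 260·1755
1 = −260·4276 + 441·2521
So 2521·(441) ≡ 1 (mod 4276), giving 2521⁻¹ ≡ 441.
x ≡ 2521⁻¹·3650 ≡ 441·3650 ≡ 1874 (mod 4276).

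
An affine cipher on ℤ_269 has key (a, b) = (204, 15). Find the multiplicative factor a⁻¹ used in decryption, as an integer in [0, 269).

120

Run Euclid on (269, 204):
269 = 1*204 + 65
204 = 3*65 + 9
65 = 7*9 + 2
9 = 4*2 + 1
2 = 2*1 + 0
gcd = 1, so the inverse exists. Back-substitute:
1 = 9 − 4·2
1 = −4·65 + 29·9
1 = 29·204 − 91·65
1 = −91·269 + 120·204
So 204·120 ≡ 1 (mod 269).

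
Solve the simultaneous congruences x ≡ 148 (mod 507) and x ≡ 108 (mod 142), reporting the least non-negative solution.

Write x = 148 + 507·k. Then 507·k ≡ 108 − 148 ≡ 102 (mod 142).
Need 507⁻¹ mod 142. Extended Euclid on (142, 81):
142 = 1*81 + 61
81 = 1*61 + 20
61 = 3*20 + 1
20 = 20*1 + 0
Back-substitute:
1 = 61 − 3·20
1 = −3·81 + 4·61
1 = 4·142 − 7·81
507⁻¹ ≡ 135 (mod 142), so k ≡ 135·102 ≡ 138 (mod 142).
x = 148 + 507·138 = 70114.

70114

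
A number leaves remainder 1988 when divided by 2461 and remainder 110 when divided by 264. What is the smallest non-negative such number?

459734

Write x = 1988 + 2461·k. Then 2461·k ≡ 110 − 1988 ≡ 234 (mod 264).
Need 2461⁻¹ mod 264. Extended Euclid on (264, 85):
264 = 3*85 + 9
85 = 9*9 + 4
9 = 2*4 + 1
4 = 4*1 + 0
Back-substitute:
1 = 9 − 2·4
1 = −2·85 + 19·9
1 = 19·264 − 59·85
2461⁻¹ ≡ 205 (mod 264), so k ≡ 205·234 ≡ 186 (mod 264).
x = 1988 + 2461·186 = 459734.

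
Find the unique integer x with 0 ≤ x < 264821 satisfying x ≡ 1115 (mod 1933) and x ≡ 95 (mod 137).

134492

Write x = 1115 + 1933·k. Then 1933·k ≡ 95 − 1115 ≡ 76 (mod 137).
Need 1933⁻¹ mod 137. Extended Euclid on (137, 15):
137 = 9·15 + 2
15 = 7·2 + 1
2 = 2·1 + 0
Back-substitute:
1 = 15 − 7·2
1 = −7·137 + 64·15
1933⁻¹ ≡ 64 (mod 137), so k ≡ 64·76 ≡ 69 (mod 137).
x = 1115 + 1933·69 = 134492.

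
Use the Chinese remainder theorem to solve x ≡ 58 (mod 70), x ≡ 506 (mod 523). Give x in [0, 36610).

Write x = 58 + 70·k. Then 70·k ≡ 506 − 58 ≡ 448 (mod 523).
Need 70⁻¹ mod 523. Extended Euclid on (523, 70):
523 = 7·70 + 33
70 = 2·33 + 4
33 = 8·4 + 1
4 = 4·1 + 0
Back-substitute:
1 = 33 − 8·4
1 = −8·70 + 17·33
1 = 17·523 − 127·70
70⁻¹ ≡ 396 (mod 523), so k ≡ 396·448 ≡ 111 (mod 523).
x = 58 + 70·111 = 7828.

7828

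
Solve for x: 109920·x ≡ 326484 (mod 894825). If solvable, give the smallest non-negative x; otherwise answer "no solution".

no solution

gcd(109920, 894825):
894825 = 8*109920 + 15465
109920 = 7*15465 + 1665
15465 = 9*1665 + 480
1665 = 3*480 + 225
480 = 2*225 + 30
225 = 7*30 + 15
30 = 2*15 + 0
gcd = 15, but 15 ∤ 326484, so the congruence has no solution.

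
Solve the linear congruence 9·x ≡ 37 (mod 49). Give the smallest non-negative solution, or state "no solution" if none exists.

First find gcd(9, 49):
49 = 5×9 + 4
9 = 2×4 + 1
4 = 4×1 + 0
gcd = 1, so a unique solution mod 49 exists.
Back-substitute for the Bézout coefficients:
1 = 9 − 2·4
1 = −2·49 + 11·9
So 9·(11) ≡ 1 (mod 49), giving 9⁻¹ ≡ 11.
x ≡ 9⁻¹·37 ≡ 11·37 ≡ 15 (mod 49).

15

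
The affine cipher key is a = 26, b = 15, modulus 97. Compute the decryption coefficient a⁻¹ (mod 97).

56

gcd(97, 26) by repeated division:
97 = 3·26 + 19
26 = 1·19 + 7
19 = 2·7 + 5
7 = 1·5 + 2
5 = 2·2 + 1
2 = 2·1 + 0
gcd = 1, so the inverse exists. Back-substitute:
1 = 5 − 2·2
1 = −2·7 + 3·5
1 = 3·19 − 8·7
1 = −8·26 + 11·19
1 = 11·97 − 41·26
Hence 26⁻¹ ≡ -41 ≡ 56 (mod 97).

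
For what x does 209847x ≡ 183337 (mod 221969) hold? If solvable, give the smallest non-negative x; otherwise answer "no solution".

4581

First find gcd(209847, 221969):
221969 = 1·209847 + 12122
209847 = 17·12122 + 3773
12122 = 3·3773 + 803
3773 = 4·803 + 561
803 = 1·561 + 242
561 = 2·242 + 77
242 = 3·77 + 11
77 = 7·11 + 0
gcd = 11 and 11 | 183337, so solutions exist. Divide through by 11: 19077x ≡ 16667 (mod 20179).
Now find 19077⁻¹ mod 20179:
20179 = 1·19077 + 1102
19077 = 17·1102 + 343
1102 = 3·343 + 73
343 = 4·73 + 51
73 = 1·51 + 22
51 = 2·22 + 7
22 = 3·7 + 1
7 = 7·1 + 0
Back-substitute:
1 = 22 − 3·7
1 = −3·51 + 7·22
1 = 7·73 − 10·51
1 = −10·343 + 47·73
1 = 47·1102 − 151·343
1 = −151·19077 + 2614·1102
1 = 2614·20179 − 2765·19077
So 19077·(-2765) ≡ 1 (mod 20179), i.e. 19077⁻¹ ≡ 17414.
Then x ≡ 17414·16667 ≡ 4581 (mod 20179); the smallest non-negative solution is x = 4581.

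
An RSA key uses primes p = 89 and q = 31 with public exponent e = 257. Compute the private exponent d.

φ(n) = (p−1)(q−1) = 88·30 = 2640.
Need d with 257·d ≡ 1 (mod 2640). Apply the extended Euclidean algorithm:
2640 = 10×257 + 70
257 = 3×70 + 47
70 = 1×47 + 23
47 = 2×23 + 1
23 = 23×1 + 0
Back-substitute:
1 = 47 − 2·23
1 = −2·70 + 3·47
1 = 3·257 − 11·70
1 = −11·2640 + 113·257
So 257·113 ≡ 1 (mod 2640), hence d = 113.

113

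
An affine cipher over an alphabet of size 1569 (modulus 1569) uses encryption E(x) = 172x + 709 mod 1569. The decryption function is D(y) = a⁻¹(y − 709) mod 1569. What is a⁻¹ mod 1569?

1195

Run Euclid on (1569, 172):
1569 = 9·172 + 21
172 = 8·21 + 4
21 = 5·4 + 1
4 = 4·1 + 0
gcd = 1, so the inverse exists. Back-substitute:
1 = 21 − 5·4
1 = −5·172 + 41·21
1 = 41·1569 − 374·172
So 172·(-374) ≡ 1 (mod 1569), and -374 ≡ 1195 (mod 1569).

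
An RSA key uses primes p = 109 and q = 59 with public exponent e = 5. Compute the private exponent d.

φ(n) = (p−1)(q−1) = 108·58 = 6264.
Need d with 5·d ≡ 1 (mod 6264). Apply the extended Euclidean algorithm:
6264 = 1252*5 + 4
5 = 1*4 + 1
4 = 4*1 + 0
Back-substitute:
1 = 5 − 4
1 = −6264 + 1253·5
So 5·1253 ≡ 1 (mod 6264), hence d = 1253.

1253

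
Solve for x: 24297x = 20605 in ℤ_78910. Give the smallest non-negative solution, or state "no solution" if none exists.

First find gcd(24297, 78910):
78910 = 3·24297 + 6019
24297 = 4·6019 + 221
6019 = 27·221 + 52
221 = 4·52 + 13
52 = 4·13 + 0
gcd = 13 and 13 | 20605, so solutions exist. Divide through by 13: 1869x ≡ 1585 (mod 6070).
Now find 1869⁻¹ mod 6070:
6070 = 3·1869 + 463
1869 = 4·463 + 17
463 = 27·17 + 4
17 = 4·4 + 1
4 = 4·1 + 0
Back-substitute:
1 = 17 − 4·4
1 = −4·463 + 109·17
1 = 109·1869 − 440·463
1 = −440·6070 + 1429·1869
So 1869⁻¹ ≡ 1429 (mod 6070).
Then x ≡ 1429·1585 ≡ 855 (mod 6070); the smallest non-negative solution is x = 855.

855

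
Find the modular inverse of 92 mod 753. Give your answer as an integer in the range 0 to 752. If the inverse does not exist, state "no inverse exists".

221

Run Euclid on (753, 92):
753 = 8*92 + 17
92 = 5*17 + 7
17 = 2*7 + 3
7 = 2*3 + 1
3 = 3*1 + 0
Since gcd(92, 753) = 1, back-substitute to write 1 as a combination:
1 = 7 − 2·3
1 = −2·17 + 5·7
1 = 5·92 − 27·17
1 = −27·753 + 221·92
So 92·221 ≡ 1 (mod 753).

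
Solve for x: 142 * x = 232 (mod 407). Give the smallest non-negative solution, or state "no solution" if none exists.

208

First find gcd(142, 407):
407 = 2·142 + 123
142 = 1·123 + 19
123 = 6·19 + 9
19 = 2·9 + 1
9 = 9·1 + 0
gcd = 1, so a unique solution mod 407 exists.
Back-substitute for the Bézout coefficients:
1 = 19 − 2·9
1 = −2·123 + 13·19
1 = 13·142 − 15·123
1 = −15·407 + 43·142
So 142·(43) ≡ 1 (mod 407), giving 142⁻¹ ≡ 43.
x ≡ 142⁻¹·232 ≡ 43·232 ≡ 208 (mod 407).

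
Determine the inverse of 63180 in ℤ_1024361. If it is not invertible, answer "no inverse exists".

no inverse exists

Compute gcd(63180, 1024361):
1024361 = 16×63180 + 13481
63180 = 4×13481 + 9256
13481 = 1×9256 + 4225
9256 = 2×4225 + 806
4225 = 5×806 + 195
806 = 4×195 + 26
195 = 7×26 + 13
26 = 2×13 + 0
Since gcd = 13 > 1, 63180 is not a unit mod 1024361.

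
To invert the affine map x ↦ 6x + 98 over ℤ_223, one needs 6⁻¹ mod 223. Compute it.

Extended Euclidean algorithm:
223 = 37×6 + 1
6 = 6×1 + 0
The gcd is 1. Working backward:
1 = 223 − 37·6
So 6·(-37) ≡ 1 (mod 223), and -37 ≡ 186 (mod 223).

186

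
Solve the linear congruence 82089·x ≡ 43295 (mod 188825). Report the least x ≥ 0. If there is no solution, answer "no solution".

23930

First find gcd(82089, 188825):
188825 = 2×82089 + 24647
82089 = 3×24647 + 8148
24647 = 3×8148 + 203
8148 = 40×203 + 28
203 = 7×28 + 7
28 = 4×7 + 0
gcd = 7 and 7 | 43295, so solutions exist. Divide through by 7: 11727x ≡ 6185 (mod 26975).
Now find 11727⁻¹ mod 26975:
26975 = 2*11727 + 3521
11727 = 3*3521 + 1164
3521 = 3*1164 + 29
1164 = 40*29 + 4
29 = 7*4 + 1
4 = 4*1 + 0
Back-substitute:
1 = 29 − 7·4
1 = −7·1164 + 281·29
1 = 281·3521 − 850·1164
1 = −850·11727 + 2831·3521
1 = 2831·26975 − 6512·11727
So 11727·(-6512) ≡ 1 (mod 26975), i.e. 11727⁻¹ ≡ 20463.
Then x ≡ 20463·6185 ≡ 23930 (mod 26975); the smallest non-negative solution is x = 23930.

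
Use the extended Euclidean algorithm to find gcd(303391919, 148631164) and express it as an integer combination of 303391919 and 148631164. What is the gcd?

1

Euclidean algorithm:
303391919 = 2·148631164 + 6129591
148631164 = 24·6129591 + 1520980
6129591 = 4·1520980 + 45671
1520980 = 33·45671 + 13837
45671 = 3·13837 + 4160
13837 = 3·4160 + 1357
4160 = 3·1357 + 89
1357 = 15·89 + 22
89 = 4·22 + 1
22 = 22·1 + 0
gcd(303391919, 148631164) = 1.
Express as a combination:
1 = 89 − 4·22
1 = −4·1357 + 61·89
1 = 61·4160 − 187·1357
1 = −187·13837 + 622·4160
1 = 622·45671 − 2053·13837
1 = −2053·1520980 + 68371·45671
1 = 68371·6129591 − 275537·1520980
1 = −275537·148631164 + 6681259·6129591
1 = 6681259·303391919 − 13638055·148631164
So 1 = (6681259)·303391919 + (-13638055)·148631164.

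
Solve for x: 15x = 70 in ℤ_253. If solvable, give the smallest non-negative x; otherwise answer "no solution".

89

First find gcd(15, 253):
253 = 16·15 + 13
15 = 1·13 + 2
13 = 6·2 + 1
2 = 2·1 + 0
gcd = 1, so a unique solution mod 253 exists.
Back-substitute for the Bézout coefficients:
1 = 13 − 6·2
1 = −6·15 + 7·13
1 = 7·253 − 118·15
So 15·(-118) ≡ 1 (mod 253), giving 15⁻¹ ≡ 135.
x ≡ 15⁻¹·70 ≡ 135·70 ≡ 89 (mod 253).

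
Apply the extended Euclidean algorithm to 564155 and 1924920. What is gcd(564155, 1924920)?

Apply Euclid's algorithm to 1924920 and 564155:
1924920 = 3×564155 + 232455
564155 = 2×232455 + 99245
232455 = 2×99245 + 33965
99245 = 2×33965 + 31315
33965 = 1×31315 + 2650
31315 = 11×2650 + 2165
2650 = 1×2165 + 485
2165 = 4×485 + 225
485 = 2×225 + 35
225 = 6×35 + 15
35 = 2×15 + 5
15 = 3×5 + 0
gcd(564155, 1924920) = 5.
Express as a combination:
5 = 35 − 2·15
5 = −2·225 + 13·35
5 = 13·485 − 28·225
5 = −28·2165 + 125·485
5 = 125·2650 − 153·2165
5 = −153·31315 + 1808·2650
5 = 1808·33965 − 1961·31315
5 = −1961·99245 + 5730·33965
5 = 5730·232455 − 13421·99245
5 = −13421·564155 + 32572·232455
5 = 32572·1924920 − 111137·564155
So 5 = (32572)·1924920 + (-111137)·564155.

5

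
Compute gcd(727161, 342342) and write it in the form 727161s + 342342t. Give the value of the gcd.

3

Euclidean algorithm:
727161 = 2·342342 + 42477
342342 = 8·42477 + 2526
42477 = 16·2526 + 2061
2526 = 1·2061 + 465
2061 = 4·465 + 201
465 = 2·201 + 63
201 = 3·63 + 12
63 = 5·12 + 3
12 = 4·3 + 0
gcd(727161, 342342) = 3.
Express as a combination:
3 = 63 − 5·12
3 = −5·201 + 16·63
3 = 16·465 − 37·201
3 = −37·2061 + 164·465
3 = 164·2526 − 201·2061
3 = −201·42477 + 3380·2526
3 = 3380·342342 − 27241·42477
3 = −27241·727161 + 57862·342342
So 3 = (-27241)·727161 + (57862)·342342.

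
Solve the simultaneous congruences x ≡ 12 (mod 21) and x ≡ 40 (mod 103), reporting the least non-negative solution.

1482

Write x = 12 + 21·k. Then 21·k ≡ 40 − 12 ≡ 28 (mod 103).
Need 21⁻¹ mod 103. Extended Euclid on (103, 21):
103 = 4*21 + 19
21 = 1*19 + 2
19 = 9*2 + 1
2 = 2*1 + 0
Back-substitute:
1 = 19 − 9·2
1 = −9·21 + 10·19
1 = 10·103 − 49·21
21⁻¹ ≡ 54 (mod 103), so k ≡ 54·28 ≡ 70 (mod 103).
x = 12 + 21·70 = 1482.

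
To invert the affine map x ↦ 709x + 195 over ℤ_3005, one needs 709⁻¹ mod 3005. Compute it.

Apply the Euclidean algorithm to 3005 and 709:
3005 = 4·709 + 169
709 = 4·169 + 33
169 = 5·33 + 4
33 = 8·4 + 1
4 = 4·1 + 0
The gcd is 1. Working backward:
1 = 33 − 8·4
1 = −8·169 + 41·33
1 = 41·709 − 172·169
1 = −172·3005 + 729·709
So 709·729 ≡ 1 (mod 3005).

729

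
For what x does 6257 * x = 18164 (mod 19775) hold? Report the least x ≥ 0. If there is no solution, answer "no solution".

14127

First find gcd(6257, 19775):
19775 = 3×6257 + 1004
6257 = 6×1004 + 233
1004 = 4×233 + 72
233 = 3×72 + 17
72 = 4×17 + 4
17 = 4×4 + 1
4 = 4×1 + 0
gcd = 1, so a unique solution mod 19775 exists.
Back-substitute for the Bézout coefficients:
1 = 17 − 4·4
1 = −4·72 + 17·17
1 = 17·233 − 55·72
1 = −55·1004 + 237·233
1 = 237·6257 − 1477·1004
1 = −1477·19775 + 4668·6257
So 6257·(4668) ≡ 1 (mod 19775), giving 6257⁻¹ ≡ 4668.
x ≡ 6257⁻¹·18164 ≡ 4668·18164 ≡ 14127 (mod 19775).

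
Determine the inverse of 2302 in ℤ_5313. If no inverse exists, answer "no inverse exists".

Run Euclid on (5313, 2302):
5313 = 2·2302 + 709
2302 = 3·709 + 175
709 = 4·175 + 9
175 = 19·9 + 4
9 = 2·4 + 1
4 = 4·1 + 0
The gcd is 1. Working backward:
1 = 9 − 2·4
1 = −2·175 + 39·9
1 = 39·709 − 158·175
1 = −158·2302 + 513·709
1 = 513·5313 − 1184·2302
Thus 2302·(-1184) ≡ 1 (mod 5313); reducing, -1184 mod 5313 = 4129.

4129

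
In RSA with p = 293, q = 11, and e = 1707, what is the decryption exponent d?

φ(n) = (p−1)(q−1) = 292·10 = 2920.
Need d with 1707·d ≡ 1 (mod 2920). Apply the extended Euclidean algorithm:
2920 = 1·1707 + 1213
1707 = 1·1213 + 494
1213 = 2·494 + 225
494 = 2·225 + 44
225 = 5·44 + 5
44 = 8·5 + 4
5 = 1·4 + 1
4 = 4·1 + 0
Back-substitute:
1 = 5 − 4
1 = −44 + 9·5
1 = 9·225 − 46·44
1 = −46·494 + 101·225
1 = 101·1213 − 248·494
1 = −248·1707 + 349·1213
1 = 349·2920 − 597·1707
So 1707·(-597) ≡ 1 (mod 2920), hence d ≡ -597 ≡ 2323 (mod 2920).

2323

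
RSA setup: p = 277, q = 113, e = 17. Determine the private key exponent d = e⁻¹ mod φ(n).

25457

φ(n) = (p−1)(q−1) = 276·112 = 30912.
Need d with 17·d ≡ 1 (mod 30912). Apply the extended Euclidean algorithm:
30912 = 1818·17 + 6
17 = 2·6 + 5
6 = 1·5 + 1
5 = 5·1 + 0
Back-substitute:
1 = 6 − 5
1 = −17 + 3·6
1 = 3·30912 − 5455·17
So 17·(-5455) ≡ 1 (mod 30912), hence d ≡ -5455 ≡ 25457 (mod 30912).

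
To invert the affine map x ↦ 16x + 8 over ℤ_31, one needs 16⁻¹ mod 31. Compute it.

Extended Euclidean algorithm:
31 = 1·16 + 15
16 = 1·15 + 1
15 = 15·1 + 0
Since gcd(16, 31) = 1, back-substitute to write 1 as a combination:
1 = 16 − 15
1 = −31 + 2·16
So 16·2 ≡ 1 (mod 31).

2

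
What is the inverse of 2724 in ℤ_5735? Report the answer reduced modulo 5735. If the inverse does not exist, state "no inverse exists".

1139

Apply the Euclidean algorithm to 5735 and 2724:
5735 = 2·2724 + 287
2724 = 9·287 + 141
287 = 2·141 + 5
141 = 28·5 + 1
5 = 5·1 + 0
Since gcd(2724, 5735) = 1, back-substitute to write 1 as a combination:
1 = 141 − 28·5
1 = −28·287 + 57·141
1 = 57·2724 − 541·287
1 = −541·5735 + 1139·2724
So 2724·1139 ≡ 1 (mod 5735).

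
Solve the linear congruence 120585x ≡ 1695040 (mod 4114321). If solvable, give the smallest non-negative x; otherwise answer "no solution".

First find gcd(120585, 4114321):
4114321 = 34*120585 + 14431
120585 = 8*14431 + 5137
14431 = 2*5137 + 4157
5137 = 1*4157 + 980
4157 = 4*980 + 237
980 = 4*237 + 32
237 = 7*32 + 13
32 = 2*13 + 6
13 = 2*6 + 1
6 = 6*1 + 0
gcd = 1, so a unique solution mod 4114321 exists.
Back-substitute for the Bézout coefficients:
1 = 13 − 2·6
1 = −2·32 + 5·13
1 = 5·237 − 37·32
1 = −37·980 + 153·237
1 = 153·4157 − 649·980
1 = −649·5137 + 802·4157
1 = 802·14431 − 2253·5137
1 = −2253·120585 + 18826·14431
1 = 18826·4114321 − 642337·120585
So 120585·(-642337) ≡ 1 (mod 4114321), giving 120585⁻¹ ≡ 3471984.
x ≡ 120585⁻¹·1695040 ≡ 3471984·1695040 ≡ 2315034 (mod 4114321).

2315034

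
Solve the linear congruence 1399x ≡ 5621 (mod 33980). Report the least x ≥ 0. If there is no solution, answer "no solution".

First find gcd(1399, 33980):
33980 = 24×1399 + 404
1399 = 3×404 + 187
404 = 2×187 + 30
187 = 6×30 + 7
30 = 4×7 + 2
7 = 3×2 + 1
2 = 2×1 + 0
gcd = 1, so a unique solution mod 33980 exists.
Back-substitute for the Bézout coefficients:
1 = 7 − 3·2
1 = −3·30 + 13·7
1 = 13·187 − 81·30
1 = −81·404 + 175·187
1 = 175·1399 − 606·404
1 = −606·33980 + 14719·1399
So 1399·(14719) ≡ 1 (mod 33980), giving 1399⁻¹ ≡ 14719.
x ≡ 1399⁻¹·5621 ≡ 14719·5621 ≡ 28179 (mod 33980).

28179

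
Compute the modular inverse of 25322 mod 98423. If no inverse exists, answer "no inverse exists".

Extended Euclidean algorithm:
98423 = 3*25322 + 22457
25322 = 1*22457 + 2865
22457 = 7*2865 + 2402
2865 = 1*2402 + 463
2402 = 5*463 + 87
463 = 5*87 + 28
87 = 3*28 + 3
28 = 9*3 + 1
3 = 3*1 + 0
Since gcd(25322, 98423) = 1, back-substitute to write 1 as a combination:
1 = 28 − 9·3
1 = −9·87 + 28·28
1 = 28·463 − 149·87
1 = −149·2402 + 773·463
1 = 773·2865 − 922·2402
1 = −922·22457 + 7227·2865
1 = 7227·25322 − 8149·22457
1 = −8149·98423 + 31674·25322
So 25322·31674 ≡ 1 (mod 98423).

31674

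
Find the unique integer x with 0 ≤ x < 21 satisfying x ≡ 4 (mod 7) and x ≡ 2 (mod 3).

11

Write x = 4 + 7·k. Then 7·k ≡ 2 − 4 ≡ 1 (mod 3).
Need 7⁻¹ mod 3. Extended Euclid on (3, 1):
3 = 3×1 + 0
7⁻¹ ≡ 1 (mod 3), so k ≡ 1·1 ≡ 1 (mod 3).
x = 4 + 7·1 = 11.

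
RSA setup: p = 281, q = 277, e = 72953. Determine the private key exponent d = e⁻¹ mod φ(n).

49097

φ(n) = (p−1)(q−1) = 280·276 = 77280.
Need d with 72953·d ≡ 1 (mod 77280). Apply the extended Euclidean algorithm:
77280 = 1*72953 + 4327
72953 = 16*4327 + 3721
4327 = 1*3721 + 606
3721 = 6*606 + 85
606 = 7*85 + 11
85 = 7*11 + 8
11 = 1*8 + 3
8 = 2*3 + 2
3 = 1*2 + 1
2 = 2*1 + 0
Back-substitute:
1 = 3 − 2
1 = −8 + 3·3
1 = 3·11 − 4·8
1 = −4·85 + 31·11
1 = 31·606 − 221·85
1 = −221·3721 + 1357·606
1 = 1357·4327 − 1578·3721
1 = −1578·72953 + 26605·4327
1 = 26605·77280 − 28183·72953
So 72953·(-28183) ≡ 1 (mod 77280), hence d ≡ -28183 ≡ 49097 (mod 77280).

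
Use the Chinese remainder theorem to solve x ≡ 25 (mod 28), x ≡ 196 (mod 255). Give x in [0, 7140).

Write x = 25 + 28·k. Then 28·k ≡ 196 − 25 ≡ 171 (mod 255).
Need 28⁻¹ mod 255. Extended Euclid on (255, 28):
255 = 9·28 + 3
28 = 9·3 + 1
3 = 3·1 + 0
Back-substitute:
1 = 28 − 9·3
1 = −9·255 + 82·28
28⁻¹ ≡ 82 (mod 255), so k ≡ 82·171 ≡ 252 (mod 255).
x = 25 + 28·252 = 7081.

7081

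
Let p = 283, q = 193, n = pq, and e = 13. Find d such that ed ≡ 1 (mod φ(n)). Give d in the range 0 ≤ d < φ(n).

4165

φ(n) = (p−1)(q−1) = 282·192 = 54144.
Need d with 13·d ≡ 1 (mod 54144). Apply the extended Euclidean algorithm:
54144 = 4164×13 + 12
13 = 1×12 + 1
12 = 12×1 + 0
Back-substitute:
1 = 13 − 12
1 = −54144 + 4165·13
So 13·4165 ≡ 1 (mod 54144), hence d = 4165.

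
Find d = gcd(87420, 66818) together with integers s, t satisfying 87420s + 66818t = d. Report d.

2

Apply Euclid's algorithm to 87420 and 66818:
87420 = 1×66818 + 20602
66818 = 3×20602 + 5012
20602 = 4×5012 + 554
5012 = 9×554 + 26
554 = 21×26 + 8
26 = 3×8 + 2
8 = 4×2 + 0
gcd(87420, 66818) = 2.
Express as a combination:
2 = 26 − 3·8
2 = −3·554 + 64·26
2 = 64·5012 − 579·554
2 = −579·20602 + 2380·5012
2 = 2380·66818 − 7719·20602
2 = −7719·87420 + 10099·66818
So 2 = (-7719)·87420 + (10099)·66818.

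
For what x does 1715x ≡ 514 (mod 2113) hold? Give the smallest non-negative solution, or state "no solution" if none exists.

First find gcd(1715, 2113):
2113 = 1·1715 + 398
1715 = 4·398 + 123
398 = 3·123 + 29
123 = 4·29 + 7
29 = 4·7 + 1
7 = 7·1 + 0
gcd = 1, so a unique solution mod 2113 exists.
Back-substitute for the Bézout coefficients:
1 = 29 − 4·7
1 = −4·123 + 17·29
1 = 17·398 − 55·123
1 = −55·1715 + 237·398
1 = 237·2113 − 292·1715
So 1715·(-292) ≡ 1 (mod 2113), giving 1715⁻¹ ≡ 1821.
x ≡ 1715⁻¹·514 ≡ 1821·514 ≡ 2048 (mod 2113).

2048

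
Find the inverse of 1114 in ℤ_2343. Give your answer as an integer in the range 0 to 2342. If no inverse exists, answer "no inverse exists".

2017

Run Euclid on (2343, 1114):
2343 = 2·1114 + 115
1114 = 9·115 + 79
115 = 1·79 + 36
79 = 2·36 + 7
36 = 5·7 + 1
7 = 7·1 + 0
gcd = 1, so the inverse exists. Back-substitute:
1 = 36 − 5·7
1 = −5·79 + 11·36
1 = 11·115 − 16·79
1 = −16·1114 + 155·115
1 = 155·2343 − 326·1114
Thus 1114·(-326) ≡ 1 (mod 2343); reducing, -326 mod 2343 = 2017.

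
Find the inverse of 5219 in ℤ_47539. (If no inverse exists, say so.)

41764

Extended Euclidean algorithm:
47539 = 9×5219 + 568
5219 = 9×568 + 107
568 = 5×107 + 33
107 = 3×33 + 8
33 = 4×8 + 1
8 = 8×1 + 0
The gcd is 1. Working backward:
1 = 33 − 4·8
1 = −4·107 + 13·33
1 = 13·568 − 69·107
1 = −69·5219 + 634·568
1 = 634·47539 − 5775·5219
So 5219·(-5775) ≡ 1 (mod 47539), and -5775 ≡ 41764 (mod 47539).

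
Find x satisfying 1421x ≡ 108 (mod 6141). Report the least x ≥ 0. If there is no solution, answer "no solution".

First find gcd(1421, 6141):
6141 = 4×1421 + 457
1421 = 3×457 + 50
457 = 9×50 + 7
50 = 7×7 + 1
7 = 7×1 + 0
gcd = 1, so a unique solution mod 6141 exists.
Back-substitute for the Bézout coefficients:
1 = 50 − 7·7
1 = −7·457 + 64·50
1 = 64·1421 − 199·457
1 = −199·6141 + 860·1421
So 1421·(860) ≡ 1 (mod 6141), giving 1421⁻¹ ≡ 860.
x ≡ 1421⁻¹·108 ≡ 860·108 ≡ 765 (mod 6141).

765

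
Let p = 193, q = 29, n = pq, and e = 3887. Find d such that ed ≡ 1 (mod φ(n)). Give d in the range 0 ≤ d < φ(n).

3791

φ(n) = (p−1)(q−1) = 192·28 = 5376.
Need d with 3887·d ≡ 1 (mod 5376). Apply the extended Euclidean algorithm:
5376 = 1·3887 + 1489
3887 = 2·1489 + 909
1489 = 1·909 + 580
909 = 1·580 + 329
580 = 1·329 + 251
329 = 1·251 + 78
251 = 3·78 + 17
78 = 4·17 + 10
17 = 1·10 + 7
10 = 1·7 + 3
7 = 2·3 + 1
3 = 3·1 + 0
Back-substitute:
1 = 7 − 2·3
1 = −2·10 + 3·7
1 = 3·17 − 5·10
1 = −5·78 + 23·17
1 = 23·251 − 74·78
1 = −74·329 + 97·251
1 = 97·580 − 171·329
1 = −171·909 + 268·580
1 = 268·1489 − 439·909
1 = −439·3887 + 1146·1489
1 = 1146·5376 − 1585·3887
So 3887·(-1585) ≡ 1 (mod 5376), hence d ≡ -1585 ≡ 3791 (mod 5376).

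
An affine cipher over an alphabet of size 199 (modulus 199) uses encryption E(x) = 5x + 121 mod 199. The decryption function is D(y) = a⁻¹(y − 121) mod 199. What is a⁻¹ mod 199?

40

Apply the Euclidean algorithm to 199 and 5:
199 = 39×5 + 4
5 = 1×4 + 1
4 = 4×1 + 0
gcd = 1, so the inverse exists. Back-substitute:
1 = 5 − 4
1 = −199 + 40·5
So 5·40 ≡ 1 (mod 199).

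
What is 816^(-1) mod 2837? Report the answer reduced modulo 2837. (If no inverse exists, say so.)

gcd(2837, 816) by repeated division:
2837 = 3×816 + 389
816 = 2×389 + 38
389 = 10×38 + 9
38 = 4×9 + 2
9 = 4×2 + 1
2 = 2×1 + 0
gcd = 1, so the inverse exists. Back-substitute:
1 = 9 − 4·2
1 = −4·38 + 17·9
1 = 17·389 − 174·38
1 = −174·816 + 365·389
1 = 365·2837 − 1269·816
Thus 816·(-1269) ≡ 1 (mod 2837); reducing, -1269 mod 2837 = 1568.

1568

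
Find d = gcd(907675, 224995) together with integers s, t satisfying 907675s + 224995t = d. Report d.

Repeated division:
907675 = 4*224995 + 7695
224995 = 29*7695 + 1840
7695 = 4*1840 + 335
1840 = 5*335 + 165
335 = 2*165 + 5
165 = 33*5 + 0
gcd(907675, 224995) = 5.
Back-substituting:
5 = 335 − 2·165
5 = −2·1840 + 11·335
5 = 11·7695 − 46·1840
5 = −46·224995 + 1345·7695
5 = 1345·907675 − 5426·224995
So 5 = (1345)·907675 + (-5426)·224995.

5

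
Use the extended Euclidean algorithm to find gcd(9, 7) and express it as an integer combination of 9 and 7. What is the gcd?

Repeated division:
9 = 1*7 + 2
7 = 3*2 + 1
2 = 2*1 + 0
gcd(9, 7) = 1.
Express as a combination:
1 = 7 − 3·2
1 = −3·9 + 4·7
So 1 = (-3)·9 + (4)·7.

1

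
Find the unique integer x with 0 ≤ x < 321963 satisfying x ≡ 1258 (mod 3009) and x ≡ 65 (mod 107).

22321

Write x = 1258 + 3009·k. Then 3009·k ≡ 65 − 1258 ≡ 91 (mod 107).
Need 3009⁻¹ mod 107. Extended Euclid on (107, 13):
107 = 8×13 + 3
13 = 4×3 + 1
3 = 3×1 + 0
Back-substitute:
1 = 13 − 4·3
1 = −4·107 + 33·13
3009⁻¹ ≡ 33 (mod 107), so k ≡ 33·91 ≡ 7 (mod 107).
x = 1258 + 3009·7 = 22321.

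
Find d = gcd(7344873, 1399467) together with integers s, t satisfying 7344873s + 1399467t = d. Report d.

Euclidean algorithm:
7344873 = 5×1399467 + 347538
1399467 = 4×347538 + 9315
347538 = 37×9315 + 2883
9315 = 3×2883 + 666
2883 = 4×666 + 219
666 = 3×219 + 9
219 = 24×9 + 3
9 = 3×3 + 0
gcd(7344873, 1399467) = 3.
Working backward:
3 = 219 − 24·9
3 = −24·666 + 73·219
3 = 73·2883 − 316·666
3 = −316·9315 + 1021·2883
3 = 1021·347538 − 38093·9315
3 = −38093·1399467 + 153393·347538
3 = 153393·7344873 − 805058·1399467
So 3 = (153393)·7344873 + (-805058)·1399467.

3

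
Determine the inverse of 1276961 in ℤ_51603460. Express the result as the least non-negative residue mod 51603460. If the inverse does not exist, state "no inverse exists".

49329161

Extended Euclidean algorithm:
51603460 = 40·1276961 + 525020
1276961 = 2·525020 + 226921
525020 = 2·226921 + 71178
226921 = 3·71178 + 13387
71178 = 5·13387 + 4243
13387 = 3·4243 + 658
4243 = 6·658 + 295
658 = 2·295 + 68
295 = 4·68 + 23
68 = 2·23 + 22
23 = 1·22 + 1
22 = 22·1 + 0
Since gcd(1276961, 51603460) = 1, back-substitute to write 1 as a combination:
1 = 23 − 22
1 = −68 + 3·23
1 = 3·295 − 13·68
1 = −13·658 + 29·295
1 = 29·4243 − 187·658
1 = −187·13387 + 590·4243
1 = 590·71178 − 3137·13387
1 = −3137·226921 + 10001·71178
1 = 10001·525020 − 23139·226921
1 = −23139·1276961 + 56279·525020
1 = 56279·51603460 − 2274299·1276961
So 1276961·(-2274299) ≡ 1 (mod 51603460), and -2274299 ≡ 49329161 (mod 51603460).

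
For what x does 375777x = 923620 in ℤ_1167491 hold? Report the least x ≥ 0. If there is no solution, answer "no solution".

First find gcd(375777, 1167491):
1167491 = 3×375777 + 40160
375777 = 9×40160 + 14337
40160 = 2×14337 + 11486
14337 = 1×11486 + 2851
11486 = 4×2851 + 82
2851 = 34×82 + 63
82 = 1×63 + 19
63 = 3×19 + 6
19 = 3×6 + 1
6 = 6×1 + 0
gcd = 1, so a unique solution mod 1167491 exists.
Back-substitute for the Bézout coefficients:
1 = 19 − 3·6
1 = −3·63 + 10·19
1 = 10·82 − 13·63
1 = −13·2851 + 452·82
1 = 452·11486 − 1821·2851
1 = −1821·14337 + 2273·11486
1 = 2273·40160 − 6367·14337
1 = −6367·375777 + 59576·40160
1 = 59576·1167491 − 185095·375777
So 375777·(-185095) ≡ 1 (mod 1167491), giving 375777⁻¹ ≡ 982396.
x ≡ 375777⁻¹·923620 ≡ 982396·923620 ≡ 598212 (mod 1167491).

598212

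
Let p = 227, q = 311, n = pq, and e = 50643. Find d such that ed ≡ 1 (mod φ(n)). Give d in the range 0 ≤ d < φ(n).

φ(n) = (p−1)(q−1) = 226·310 = 70060.
Need d with 50643·d ≡ 1 (mod 70060). Apply the extended Euclidean algorithm:
70060 = 1×50643 + 19417
50643 = 2×19417 + 11809
19417 = 1×11809 + 7608
11809 = 1×7608 + 4201
7608 = 1×4201 + 3407
4201 = 1×3407 + 794
3407 = 4×794 + 231
794 = 3×231 + 101
231 = 2×101 + 29
101 = 3×29 + 14
29 = 2×14 + 1
14 = 14×1 + 0
Back-substitute:
1 = 29 − 2·14
1 = −2·101 + 7·29
1 = 7·231 − 16·101
1 = −16·794 + 55·231
1 = 55·3407 − 236·794
1 = −236·4201 + 291·3407
1 = 291·7608 − 527·4201
1 = −527·11809 + 818·7608
1 = 818·19417 − 1345·11809
1 = −1345·50643 + 3508·19417
1 = 3508·70060 − 4853·50643
So 50643·(-4853) ≡ 1 (mod 70060), hence d ≡ -4853 ≡ 65207 (mod 70060).

65207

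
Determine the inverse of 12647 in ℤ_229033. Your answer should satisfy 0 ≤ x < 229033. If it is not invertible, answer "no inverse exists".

Run Euclid on (229033, 12647):
229033 = 18*12647 + 1387
12647 = 9*1387 + 164
1387 = 8*164 + 75
164 = 2*75 + 14
75 = 5*14 + 5
14 = 2*5 + 4
5 = 1*4 + 1
4 = 4*1 + 0
The gcd is 1. Working backward:
1 = 5 − 4
1 = −14 + 3·5
1 = 3·75 − 16·14
1 = −16·164 + 35·75
1 = 35·1387 − 296·164
1 = −296·12647 + 2699·1387
1 = 2699·229033 − 48878·12647
So 12647·(-48878) ≡ 1 (mod 229033), and -48878 ≡ 180155 (mod 229033).

180155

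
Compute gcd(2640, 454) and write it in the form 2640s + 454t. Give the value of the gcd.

2

Apply Euclid's algorithm to 2640 and 454:
2640 = 5×454 + 370
454 = 1×370 + 84
370 = 4×84 + 34
84 = 2×34 + 16
34 = 2×16 + 2
16 = 8×2 + 0
gcd(2640, 454) = 2.
Express as a combination:
2 = 34 − 2·16
2 = −2·84 + 5·34
2 = 5·370 − 22·84
2 = −22·454 + 27·370
2 = 27·2640 − 157·454
So 2 = (27)·2640 + (-157)·454.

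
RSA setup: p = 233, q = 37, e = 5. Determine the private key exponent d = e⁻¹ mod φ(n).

φ(n) = (p−1)(q−1) = 232·36 = 8352.
Need d with 5·d ≡ 1 (mod 8352). Apply the extended Euclidean algorithm:
8352 = 1670×5 + 2
5 = 2×2 + 1
2 = 2×1 + 0
Back-substitute:
1 = 5 − 2·2
1 = −2·8352 + 3341·5
So 5·3341 ≡ 1 (mod 8352), hence d = 3341.

3341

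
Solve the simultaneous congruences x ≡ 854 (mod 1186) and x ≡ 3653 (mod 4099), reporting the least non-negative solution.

Write x = 854 + 1186·k. Then 1186·k ≡ 3653 − 854 ≡ 2799 (mod 4099).
Need 1186⁻¹ mod 4099. Extended Euclid on (4099, 1186):
4099 = 3×1186 + 541
1186 = 2×541 + 104
541 = 5×104 + 21
104 = 4×21 + 20
21 = 1×20 + 1
20 = 20×1 + 0
Back-substitute:
1 = 21 − 20
1 = −104 + 5·21
1 = 5·541 − 26·104
1 = −26·1186 + 57·541
1 = 57·4099 − 197·1186
1186⁻¹ ≡ 3902 (mod 4099), so k ≡ 3902·2799 ≡ 1962 (mod 4099).
x = 854 + 1186·1962 = 2327786.

2327786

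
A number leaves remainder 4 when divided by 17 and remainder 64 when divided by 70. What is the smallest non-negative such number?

Write x = 4 + 17·k. Then 17·k ≡ 64 − 4 ≡ 60 (mod 70).
Need 17⁻¹ mod 70. Extended Euclid on (70, 17):
70 = 4·17 + 2
17 = 8·2 + 1
2 = 2·1 + 0
Back-substitute:
1 = 17 − 8·2
1 = −8·70 + 33·17
17⁻¹ ≡ 33 (mod 70), so k ≡ 33·60 ≡ 20 (mod 70).
x = 4 + 17·20 = 344.

344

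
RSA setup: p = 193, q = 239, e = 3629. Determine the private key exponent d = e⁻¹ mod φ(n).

φ(n) = (p−1)(q−1) = 192·238 = 45696.
Need d with 3629·d ≡ 1 (mod 45696). Apply the extended Euclidean algorithm:
45696 = 12*3629 + 2148
3629 = 1*2148 + 1481
2148 = 1*1481 + 667
1481 = 2*667 + 147
667 = 4*147 + 79
147 = 1*79 + 68
79 = 1*68 + 11
68 = 6*11 + 2
11 = 5*2 + 1
2 = 2*1 + 0
Back-substitute:
1 = 11 − 5·2
1 = −5·68 + 31·11
1 = 31·79 − 36·68
1 = −36·147 + 67·79
1 = 67·667 − 304·147
1 = −304·1481 + 675·667
1 = 675·2148 − 979·1481
1 = −979·3629 + 1654·2148
1 = 1654·45696 − 20827·3629
So 3629·(-20827) ≡ 1 (mod 45696), hence d ≡ -20827 ≡ 24869 (mod 45696).

24869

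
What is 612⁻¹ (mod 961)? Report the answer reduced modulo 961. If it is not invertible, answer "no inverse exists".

Run Euclid on (961, 612):
961 = 1×612 + 349
612 = 1×349 + 263
349 = 1×263 + 86
263 = 3×86 + 5
86 = 17×5 + 1
5 = 5×1 + 0
The gcd is 1. Working backward:
1 = 86 − 17·5
1 = −17·263 + 52·86
1 = 52·349 − 69·263
1 = −69·612 + 121·349
1 = 121·961 − 190·612
So 612·(-190) ≡ 1 (mod 961), and -190 ≡ 771 (mod 961).

771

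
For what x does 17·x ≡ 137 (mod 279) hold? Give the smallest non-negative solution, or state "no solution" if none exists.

205

First find gcd(17, 279):
279 = 16·17 + 7
17 = 2·7 + 3
7 = 2·3 + 1
3 = 3·1 + 0
gcd = 1, so a unique solution mod 279 exists.
Back-substitute for the Bézout coefficients:
1 = 7 − 2·3
1 = −2·17 + 5·7
1 = 5·279 − 82·17
So 17·(-82) ≡ 1 (mod 279), giving 17⁻¹ ≡ 197.
x ≡ 17⁻¹·137 ≡ 197·137 ≡ 205 (mod 279).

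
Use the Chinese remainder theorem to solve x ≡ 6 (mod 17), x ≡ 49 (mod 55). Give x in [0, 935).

159

Write x = 6 + 17·k. Then 17·k ≡ 49 − 6 ≡ 43 (mod 55).
Need 17⁻¹ mod 55. Extended Euclid on (55, 17):
55 = 3×17 + 4
17 = 4×4 + 1
4 = 4×1 + 0
Back-substitute:
1 = 17 − 4·4
1 = −4·55 + 13·17
17⁻¹ ≡ 13 (mod 55), so k ≡ 13·43 ≡ 9 (mod 55).
x = 6 + 17·9 = 159.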